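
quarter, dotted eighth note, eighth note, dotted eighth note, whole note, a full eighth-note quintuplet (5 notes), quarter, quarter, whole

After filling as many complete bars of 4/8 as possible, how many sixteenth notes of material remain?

One bar of 4/8 = 8 sixteenth notes.
Each duration in sixteenth notes: quarter = 4; dotted eighth note = 3; eighth note = 2; dotted eighth note = 3; whole note = 16; a full eighth-note quintuplet (5 notes) (five quintuplet eighths span one half) = 8; quarter = 4; quarter = 4; whole = 16.
Altogether 4 + 3 + 2 + 3 + 16 + 8 + 4 + 4 + 16 = 60.
60 ÷ 8 = 7 complete bars with 4 sixteenth notes remaining.

4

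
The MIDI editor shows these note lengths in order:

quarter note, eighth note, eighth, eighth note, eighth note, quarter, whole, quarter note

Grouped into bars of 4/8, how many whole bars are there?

One bar of 4/8 = 4 eighth notes.
In eighth notes: quarter note = 2; eighth note = 1; eighth = 1; eighth note = 1; eighth note = 1; quarter = 2; whole = 8; quarter note = 2.
Total: 2 + 1 + 1 + 1 + 1 + 2 + 8 + 2 = 18.
18 ÷ 4 = 4 complete bars with 2 left over.

4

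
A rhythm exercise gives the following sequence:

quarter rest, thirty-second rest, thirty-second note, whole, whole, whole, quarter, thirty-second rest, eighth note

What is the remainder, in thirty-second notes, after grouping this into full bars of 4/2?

55

One bar of 4/2 = 64 thirty-second notes.
Convert each value to thirty-second notes: quarter rest = 8; thirty-second rest = 1; thirty-second note = 1; whole = 32; whole = 32; whole = 32; quarter = 8; thirty-second rest = 1; eighth note = 4.
Total: 8 + 1 + 1 + 32 + 32 + 32 + 8 + 1 + 4 = 119.
119 ÷ 64 = 1 complete bar with 55 thirty-second notes remaining.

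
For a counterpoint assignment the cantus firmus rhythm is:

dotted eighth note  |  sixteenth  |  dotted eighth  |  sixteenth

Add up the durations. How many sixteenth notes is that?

Working in sixteenth notes: dotted eighth note = 3; sixteenth = 1; dotted eighth = 3; sixteenth = 1.
Total: 3 + 1 + 3 + 1 = 8 sixteenth notes.

8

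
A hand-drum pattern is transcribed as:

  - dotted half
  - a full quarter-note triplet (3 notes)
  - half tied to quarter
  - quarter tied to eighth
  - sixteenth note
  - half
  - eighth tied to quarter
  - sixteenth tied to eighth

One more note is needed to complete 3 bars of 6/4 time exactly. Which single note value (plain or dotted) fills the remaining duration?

whole note

3 bars of 6/4 = 72 sixteenth notes.
In sixteenth notes: dotted half = 12; a full quarter-note triplet (3 notes) (three triplet quarters span one half) = 8; half tied to quarter (half + quarter) = 12; quarter tied to eighth (quarter + eighth) = 6; sixteenth note = 1; half = 8; eighth tied to quarter (eighth + quarter) = 6; sixteenth tied to eighth (sixteenth + eighth) = 3.
Sum: 12 + 8 + 12 + 6 + 1 + 8 + 6 + 3 = 56.
Remaining: 72 − 56 = 16 sixteenth notes, which is a whole note.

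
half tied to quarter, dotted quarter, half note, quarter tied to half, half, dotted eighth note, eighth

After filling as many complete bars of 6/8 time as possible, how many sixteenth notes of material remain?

One bar of 6/8 = 12 sixteenth notes.
Working in sixteenth notes: half tied to quarter (half + quarter) = 12; dotted quarter = 6; half note = 8; quarter tied to half (quarter + half) = 12; half = 8; dotted eighth note = 3; eighth = 2.
Adding: 12 + 6 + 8 + 12 + 8 + 3 + 2 = 51.
51 ÷ 12 = 4 complete bars with 3 sixteenth notes remaining.

3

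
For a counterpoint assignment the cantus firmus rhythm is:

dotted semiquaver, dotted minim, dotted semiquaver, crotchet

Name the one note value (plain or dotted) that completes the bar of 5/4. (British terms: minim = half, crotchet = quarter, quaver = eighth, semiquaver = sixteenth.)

The bar of 5/4 = 40 thirty-second notes.
In thirty-second notes: dotted semiquaver = 3; dotted minim = 24; dotted semiquaver = 3; crotchet = 8.
Total: 3 + 24 + 3 + 8 = 38.
Remaining: 40 − 38 = 2 thirty-second notes, which is a sixteenth note.

sixteenth note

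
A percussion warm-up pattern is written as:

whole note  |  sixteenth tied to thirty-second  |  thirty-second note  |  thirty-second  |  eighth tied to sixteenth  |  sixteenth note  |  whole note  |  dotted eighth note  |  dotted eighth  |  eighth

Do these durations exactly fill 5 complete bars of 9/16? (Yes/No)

One bar of 9/16 = 18 thirty-second notes, so 5 bars = 90.
In thirty-second notes: whole note = 32; sixteenth tied to thirty-second (sixteenth + thirty-second) = 3; thirty-second note = 1; thirty-second = 1; eighth tied to sixteenth (eighth + sixteenth) = 6; sixteenth note = 2; whole note = 32; dotted eighth note = 6; dotted eighth = 6; eighth = 4.
Adding: 32 + 3 + 1 + 1 + 6 + 2 + 32 + 6 + 6 + 4 = 93.
93 exceeds 90, so the answer is No.

No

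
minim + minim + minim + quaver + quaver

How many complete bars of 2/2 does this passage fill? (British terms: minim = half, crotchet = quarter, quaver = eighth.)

One bar of 2/2 = 8 eighth notes.
Each duration in eighth notes: minim = 4; minim = 4; minim = 4; quaver = 1; quaver = 1.
Total: 4 + 4 + 4 + 1 + 1 = 14.
14 ÷ 8 = 1 complete bar with 6 left over.

1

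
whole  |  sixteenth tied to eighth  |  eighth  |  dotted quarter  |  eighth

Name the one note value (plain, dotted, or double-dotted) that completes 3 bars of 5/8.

sixteenth note

3 bars of 5/8 = 30 sixteenth notes.
Convert each value to sixteenth notes: whole = 16; sixteenth tied to eighth (sixteenth + eighth) = 3; eighth = 2; dotted quarter = 6; eighth = 2.
Total: 16 + 3 + 2 + 6 + 2 = 29.
Remaining: 30 − 29 = 1 sixteenth note, which is a sixteenth note.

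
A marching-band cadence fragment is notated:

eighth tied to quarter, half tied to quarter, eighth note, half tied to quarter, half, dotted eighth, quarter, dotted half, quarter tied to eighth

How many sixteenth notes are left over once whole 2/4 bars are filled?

1

One bar of 2/4 = 8 sixteenth notes.
In sixteenth notes: eighth tied to quarter (eighth + quarter) = 6; half tied to quarter (half + quarter) = 12; eighth note = 2; half tied to quarter (half + quarter) = 12; half = 8; dotted eighth = 3; quarter = 4; dotted half = 12; quarter tied to eighth (quarter + eighth) = 6.
Total: 6 + 12 + 2 + 12 + 8 + 3 + 4 + 12 + 6 = 65.
65 ÷ 8 = 8 complete bars with 1 sixteenth note remaining.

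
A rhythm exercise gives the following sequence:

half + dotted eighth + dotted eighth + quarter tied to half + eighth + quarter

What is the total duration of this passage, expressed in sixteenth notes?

32

Express everything in sixteenth notes: half = 8; dotted eighth = 3; dotted eighth = 3; quarter tied to half (quarter + half) = 12; eighth = 2; quarter = 4.
Total: 8 + 3 + 3 + 12 + 2 + 4 = 32 sixteenth notes.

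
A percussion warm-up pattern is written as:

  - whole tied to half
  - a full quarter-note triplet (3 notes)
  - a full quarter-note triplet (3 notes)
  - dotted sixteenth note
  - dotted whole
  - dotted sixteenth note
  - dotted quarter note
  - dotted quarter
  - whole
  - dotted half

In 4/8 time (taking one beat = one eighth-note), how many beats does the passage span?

One eighth-note beat = 4 thirty-second notes.
Convert each value to thirty-second notes: whole tied to half (whole + half) = 48; a full quarter-note triplet (3 notes) (three triplet quarters span one half) = 16; a full quarter-note triplet (3 notes) (three triplet quarters span one half) = 16; dotted sixteenth note = 3; dotted whole = 48; dotted sixteenth note = 3; dotted quarter note = 12; dotted quarter = 12; whole = 32; dotted half = 24.
Sum: 48 + 16 + 16 + 3 + 48 + 3 + 12 + 12 + 32 + 24 = 214.
214 ÷ 4 = 53.5 beats.

53.5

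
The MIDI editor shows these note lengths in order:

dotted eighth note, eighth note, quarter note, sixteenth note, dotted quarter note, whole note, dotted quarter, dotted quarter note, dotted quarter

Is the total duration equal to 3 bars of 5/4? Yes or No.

One bar of 5/4 = 20 sixteenth notes, so 3 bars = 60.
Express everything in sixteenth notes: dotted eighth note = 3; eighth note = 2; quarter note = 4; sixteenth note = 1; dotted quarter note = 6; whole note = 16; dotted quarter = 6; dotted quarter note = 6; dotted quarter = 6.
Total: 3 + 2 + 4 + 1 + 6 + 16 + 6 + 6 + 6 = 50.
50 falls short of 60, so the answer is No.

No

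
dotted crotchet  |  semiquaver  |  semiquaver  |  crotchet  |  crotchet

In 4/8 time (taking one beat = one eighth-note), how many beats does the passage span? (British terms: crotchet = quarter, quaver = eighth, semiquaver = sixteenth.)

One eighth-note beat = 2 sixteenth notes.
Express everything in sixteenth notes: dotted crotchet = 6; semiquaver = 1; semiquaver = 1; crotchet = 4; crotchet = 4.
Adding: 6 + 1 + 1 + 4 + 4 = 16.
16 ÷ 2 = 8 beats.

8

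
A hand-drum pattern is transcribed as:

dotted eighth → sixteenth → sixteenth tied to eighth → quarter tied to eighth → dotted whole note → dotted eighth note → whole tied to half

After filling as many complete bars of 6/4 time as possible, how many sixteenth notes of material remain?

One bar of 6/4 = 24 sixteenth notes.
In sixteenth notes: dotted eighth = 3; sixteenth = 1; sixteenth tied to eighth (sixteenth + eighth) = 3; quarter tied to eighth (quarter + eighth) = 6; dotted whole note = 24; dotted eighth note = 3; whole tied to half (whole + half) = 24.
Total: 3 + 1 + 3 + 6 + 24 + 3 + 24 = 64.
64 ÷ 24 = 2 complete bars with 16 sixteenth notes remaining.

16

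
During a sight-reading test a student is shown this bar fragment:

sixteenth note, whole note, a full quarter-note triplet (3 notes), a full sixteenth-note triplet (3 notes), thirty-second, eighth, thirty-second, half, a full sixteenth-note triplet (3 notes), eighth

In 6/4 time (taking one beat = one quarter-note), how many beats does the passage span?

One quarter-note beat = 8 thirty-second notes.
Each duration in thirty-second notes: sixteenth note = 2; whole note = 32; a full quarter-note triplet (3 notes) (three triplet quarters span one half) = 16; a full sixteenth-note triplet (3 notes) (three triplet sixteenths span one eighth) = 4; thirty-second = 1; eighth = 4; thirty-second = 1; half = 16; a full sixteenth-note triplet (3 notes) (three triplet sixteenths span one eighth) = 4; eighth = 4.
Altogether 2 + 32 + 16 + 4 + 1 + 4 + 1 + 16 + 4 + 4 = 84.
84 ÷ 8 = 10.5 beats.

10.5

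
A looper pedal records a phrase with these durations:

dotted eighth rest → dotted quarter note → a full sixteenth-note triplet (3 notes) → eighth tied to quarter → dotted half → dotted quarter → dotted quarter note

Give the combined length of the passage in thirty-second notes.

82

Express everything in thirty-second notes: dotted eighth rest = 6; dotted quarter note = 12; a full sixteenth-note triplet (3 notes) (three triplet sixteenths span one eighth) = 4; eighth tied to quarter (eighth + quarter) = 12; dotted half = 24; dotted quarter = 12; dotted quarter note = 12.
Sum: 6 + 12 + 4 + 12 + 24 + 12 + 12 = 82 thirty-second notes.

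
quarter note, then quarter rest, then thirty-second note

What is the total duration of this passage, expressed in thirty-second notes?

17

Working in thirty-second notes: quarter note = 8; quarter rest = 8; thirty-second note = 1.
Adding: 8 + 8 + 1 = 17 thirty-second notes.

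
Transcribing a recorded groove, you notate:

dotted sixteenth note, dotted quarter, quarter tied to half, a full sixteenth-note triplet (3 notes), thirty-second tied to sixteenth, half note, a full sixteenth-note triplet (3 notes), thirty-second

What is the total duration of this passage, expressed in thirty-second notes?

67

Express everything in thirty-second notes: dotted sixteenth note = 3; dotted quarter = 12; quarter tied to half (quarter + half) = 24; a full sixteenth-note triplet (3 notes) (three triplet sixteenths span one eighth) = 4; thirty-second tied to sixteenth (thirty-second + sixteenth) = 3; half note = 16; a full sixteenth-note triplet (3 notes) (three triplet sixteenths span one eighth) = 4; thirty-second = 1.
Altogether 3 + 12 + 24 + 4 + 3 + 16 + 4 + 1 = 67 thirty-second notes.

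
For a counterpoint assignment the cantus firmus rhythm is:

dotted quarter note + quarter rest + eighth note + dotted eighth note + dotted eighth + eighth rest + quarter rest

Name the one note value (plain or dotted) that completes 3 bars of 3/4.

3 bars of 3/4 = 36 sixteenth notes.
Express everything in sixteenth notes: dotted quarter note = 6; quarter rest = 4; eighth note = 2; dotted eighth note = 3; dotted eighth = 3; eighth rest = 2; quarter rest = 4.
Total: 6 + 4 + 2 + 3 + 3 + 2 + 4 = 24.
Remaining: 36 − 24 = 12 sixteenth notes, which is a dotted half note.

dotted half note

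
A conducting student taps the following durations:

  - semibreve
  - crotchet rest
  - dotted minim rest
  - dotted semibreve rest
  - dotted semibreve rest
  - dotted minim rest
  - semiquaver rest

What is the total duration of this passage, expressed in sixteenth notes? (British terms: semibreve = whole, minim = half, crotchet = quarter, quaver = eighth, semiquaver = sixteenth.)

93

Convert each value to sixteenth notes: semibreve = 16; crotchet rest = 4; dotted minim rest = 12; dotted semibreve rest = 24; dotted semibreve rest = 24; dotted minim rest = 12; semiquaver rest = 1.
Adding: 16 + 4 + 12 + 24 + 24 + 12 + 1 = 93 sixteenth notes.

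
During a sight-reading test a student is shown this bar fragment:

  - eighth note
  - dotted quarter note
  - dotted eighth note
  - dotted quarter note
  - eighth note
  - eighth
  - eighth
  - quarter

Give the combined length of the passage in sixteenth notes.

27

Each duration in sixteenth notes: eighth note = 2; dotted quarter note = 6; dotted eighth note = 3; dotted quarter note = 6; eighth note = 2; eighth = 2; eighth = 2; quarter = 4.
Total: 2 + 6 + 3 + 6 + 2 + 2 + 2 + 4 = 27 sixteenth notes.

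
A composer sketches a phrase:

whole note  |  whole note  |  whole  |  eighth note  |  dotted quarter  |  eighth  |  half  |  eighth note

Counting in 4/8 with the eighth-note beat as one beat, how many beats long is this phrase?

One eighth-note beat = 2 sixteenth notes.
In sixteenth notes: whole note = 16; whole note = 16; whole = 16; eighth note = 2; dotted quarter = 6; eighth = 2; half = 8; eighth note = 2.
Sum: 16 + 16 + 16 + 2 + 6 + 2 + 8 + 2 = 68.
68 ÷ 2 = 34 beats.

34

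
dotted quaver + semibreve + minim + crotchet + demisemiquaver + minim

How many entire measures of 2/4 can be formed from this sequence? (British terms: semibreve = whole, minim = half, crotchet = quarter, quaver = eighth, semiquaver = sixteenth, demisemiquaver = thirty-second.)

4

One bar of 2/4 = 16 thirty-second notes.
Working in thirty-second notes: dotted quaver = 6; semibreve = 32; minim = 16; crotchet = 8; demisemiquaver = 1; minim = 16.
Altogether 6 + 32 + 16 + 8 + 1 + 16 = 79.
79 ÷ 16 = 4 complete bars with 15 left over.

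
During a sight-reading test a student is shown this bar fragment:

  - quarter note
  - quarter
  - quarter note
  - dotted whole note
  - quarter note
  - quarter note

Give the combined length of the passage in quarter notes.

In quarter notes: quarter note = 1; quarter = 1; quarter note = 1; dotted whole note = 6; quarter note = 1; quarter note = 1.
Total: 1 + 1 + 1 + 6 + 1 + 1 = 11 quarter notes.

11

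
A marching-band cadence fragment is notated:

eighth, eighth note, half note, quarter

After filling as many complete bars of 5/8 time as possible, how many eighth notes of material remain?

3

One bar of 5/8 = 5 eighth notes.
Convert each value to eighth notes: eighth = 1; eighth note = 1; half note = 4; quarter = 2.
Sum: 1 + 1 + 4 + 2 = 8.
8 ÷ 5 = 1 complete bar with 3 eighth notes remaining.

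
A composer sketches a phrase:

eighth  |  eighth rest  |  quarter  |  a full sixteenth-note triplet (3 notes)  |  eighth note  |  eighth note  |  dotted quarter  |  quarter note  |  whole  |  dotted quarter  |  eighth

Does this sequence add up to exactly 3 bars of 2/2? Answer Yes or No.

Yes

One bar of 2/2 = 8 eighth notes, so 3 bars = 24.
Each duration in eighth notes: eighth = 1; eighth rest = 1; quarter = 2; a full sixteenth-note triplet (3 notes) (three triplet sixteenths span one eighth) = 1; eighth note = 1; eighth note = 1; dotted quarter = 3; quarter note = 2; whole = 8; dotted quarter = 3; eighth = 1.
Sum: 1 + 1 + 2 + 1 + 1 + 1 + 3 + 2 + 8 + 3 + 1 = 24.
24 equals 24, so the answer is Yes.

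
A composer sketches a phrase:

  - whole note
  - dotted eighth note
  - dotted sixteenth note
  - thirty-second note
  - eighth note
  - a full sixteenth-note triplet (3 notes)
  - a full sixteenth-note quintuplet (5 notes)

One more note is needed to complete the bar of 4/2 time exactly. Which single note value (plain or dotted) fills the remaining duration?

dotted eighth note

The bar of 4/2 = 64 thirty-second notes.
Express everything in thirty-second notes: whole note = 32; dotted eighth note = 6; dotted sixteenth note = 3; thirty-second note = 1; eighth note = 4; a full sixteenth-note triplet (3 notes) (three triplet sixteenths span one eighth) = 4; a full sixteenth-note quintuplet (5 notes) (five quintuplet sixteenths span one quarter) = 8.
Adding: 32 + 6 + 3 + 1 + 4 + 4 + 8 = 58.
Remaining: 64 − 58 = 6 thirty-second notes, which is a dotted eighth note.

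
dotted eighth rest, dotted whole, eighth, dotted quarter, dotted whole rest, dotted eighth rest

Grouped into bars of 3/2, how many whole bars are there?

One bar of 3/2 = 24 sixteenth notes.
Each duration in sixteenth notes: dotted eighth rest = 3; dotted whole = 24; eighth = 2; dotted quarter = 6; dotted whole rest = 24; dotted eighth rest = 3.
Adding: 3 + 24 + 2 + 6 + 24 + 3 = 62.
62 ÷ 24 = 2 complete bars with 14 left over.

2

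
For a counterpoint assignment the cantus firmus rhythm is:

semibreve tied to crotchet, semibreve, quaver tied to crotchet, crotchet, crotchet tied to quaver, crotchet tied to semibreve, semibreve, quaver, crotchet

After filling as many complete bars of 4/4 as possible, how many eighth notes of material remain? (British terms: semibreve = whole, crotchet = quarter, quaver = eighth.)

7

One bar of 4/4 = 8 eighth notes.
Each duration in eighth notes: semibreve tied to crotchet (semibreve + crotchet) = 10; semibreve = 8; quaver tied to crotchet (quaver + crotchet) = 3; crotchet = 2; crotchet tied to quaver (crotchet + quaver) = 3; crotchet tied to semibreve (crotchet + semibreve) = 10; semibreve = 8; quaver = 1; crotchet = 2.
Altogether 10 + 8 + 3 + 2 + 3 + 10 + 8 + 1 + 2 = 47.
47 ÷ 8 = 5 complete bars with 7 eighth notes remaining.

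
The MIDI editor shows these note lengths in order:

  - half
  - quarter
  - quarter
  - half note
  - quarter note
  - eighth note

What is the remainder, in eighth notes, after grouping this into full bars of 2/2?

One bar of 2/2 = 8 eighth notes.
Each duration in eighth notes: half = 4; quarter = 2; quarter = 2; half note = 4; quarter note = 2; eighth note = 1.
Sum: 4 + 2 + 2 + 4 + 2 + 1 = 15.
15 ÷ 8 = 1 complete bar with 7 eighth notes remaining.

7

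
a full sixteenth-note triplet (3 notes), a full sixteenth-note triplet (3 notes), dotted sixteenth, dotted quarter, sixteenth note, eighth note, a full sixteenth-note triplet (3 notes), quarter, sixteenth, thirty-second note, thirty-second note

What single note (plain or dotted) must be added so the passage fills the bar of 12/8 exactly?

dotted sixteenth note

The bar of 12/8 = 48 thirty-second notes.
Convert each value to thirty-second notes: a full sixteenth-note triplet (3 notes) (three triplet sixteenths span one eighth) = 4; a full sixteenth-note triplet (3 notes) (three triplet sixteenths span one eighth) = 4; dotted sixteenth = 3; dotted quarter = 12; sixteenth note = 2; eighth note = 4; a full sixteenth-note triplet (3 notes) (three triplet sixteenths span one eighth) = 4; quarter = 8; sixteenth = 2; thirty-second note = 1; thirty-second note = 1.
Sum: 4 + 4 + 3 + 12 + 2 + 4 + 4 + 8 + 2 + 1 + 1 = 45.
Remaining: 48 − 45 = 3 thirty-second notes, which is a dotted sixteenth note.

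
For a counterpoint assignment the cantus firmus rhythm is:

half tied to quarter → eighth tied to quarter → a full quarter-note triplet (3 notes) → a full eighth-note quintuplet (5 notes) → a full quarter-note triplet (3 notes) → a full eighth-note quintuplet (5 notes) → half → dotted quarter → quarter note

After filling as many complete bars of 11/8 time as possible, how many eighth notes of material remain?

1

One bar of 11/8 = 11 eighth notes.
Each duration in eighth notes: half tied to quarter (half + quarter) = 6; eighth tied to quarter (eighth + quarter) = 3; a full quarter-note triplet (3 notes) (three triplet quarters span one half) = 4; a full eighth-note quintuplet (5 notes) (five quintuplet eighths span one half) = 4; a full quarter-note triplet (3 notes) (three triplet quarters span one half) = 4; a full eighth-note quintuplet (5 notes) (five quintuplet eighths span one half) = 4; half = 4; dotted quarter = 3; quarter note = 2.
Sum: 6 + 3 + 4 + 4 + 4 + 4 + 4 + 3 + 2 = 34.
34 ÷ 11 = 3 complete bars with 1 eighth note remaining.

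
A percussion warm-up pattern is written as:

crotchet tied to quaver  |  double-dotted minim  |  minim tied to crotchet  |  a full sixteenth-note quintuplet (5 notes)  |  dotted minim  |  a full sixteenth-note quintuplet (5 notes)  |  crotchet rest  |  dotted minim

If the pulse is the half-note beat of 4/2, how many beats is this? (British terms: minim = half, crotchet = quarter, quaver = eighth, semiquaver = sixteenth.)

One half-note beat = 4 eighth notes.
Each duration in eighth notes: crotchet tied to quaver (crotchet + quaver) = 3; double-dotted minim = 7; minim tied to crotchet (minim + crotchet) = 6; a full sixteenth-note quintuplet (5 notes) (five quintuplet sixteenths span one quarter) = 2; dotted minim = 6; a full sixteenth-note quintuplet (5 notes) (five quintuplet sixteenths span one quarter) = 2; crotchet rest = 2; dotted minim = 6.
Sum: 3 + 7 + 6 + 2 + 6 + 2 + 2 + 6 = 34.
34 ÷ 4 = 8.5 beats.

8.5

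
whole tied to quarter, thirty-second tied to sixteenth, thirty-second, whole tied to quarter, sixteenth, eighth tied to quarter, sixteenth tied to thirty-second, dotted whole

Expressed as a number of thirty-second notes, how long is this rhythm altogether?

149

Convert each value to thirty-second notes: whole tied to quarter (whole + quarter) = 40; thirty-second tied to sixteenth (thirty-second + sixteenth) = 3; thirty-second = 1; whole tied to quarter (whole + quarter) = 40; sixteenth = 2; eighth tied to quarter (eighth + quarter) = 12; sixteenth tied to thirty-second (sixteenth + thirty-second) = 3; dotted whole = 48.
Sum: 40 + 3 + 1 + 40 + 2 + 12 + 3 + 48 = 149 thirty-second notes.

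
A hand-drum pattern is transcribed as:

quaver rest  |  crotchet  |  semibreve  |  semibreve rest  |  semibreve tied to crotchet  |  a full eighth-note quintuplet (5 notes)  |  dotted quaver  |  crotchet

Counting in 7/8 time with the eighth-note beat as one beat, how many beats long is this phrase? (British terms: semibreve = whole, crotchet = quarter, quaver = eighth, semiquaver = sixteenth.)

36.5

One eighth-note beat = 2 sixteenth notes.
Working in sixteenth notes: quaver rest = 2; crotchet = 4; semibreve = 16; semibreve rest = 16; semibreve tied to crotchet (semibreve + crotchet) = 20; a full eighth-note quintuplet (5 notes) (five quintuplet eighths span one half) = 8; dotted quaver = 3; crotchet = 4.
Sum: 2 + 4 + 16 + 16 + 20 + 8 + 3 + 4 = 73.
73 ÷ 2 = 36.5 beats.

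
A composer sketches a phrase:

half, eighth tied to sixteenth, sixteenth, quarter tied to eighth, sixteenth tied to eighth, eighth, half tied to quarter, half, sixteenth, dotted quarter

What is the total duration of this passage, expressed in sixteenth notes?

In sixteenth notes: half = 8; eighth tied to sixteenth (eighth + sixteenth) = 3; sixteenth = 1; quarter tied to eighth (quarter + eighth) = 6; sixteenth tied to eighth (sixteenth + eighth) = 3; eighth = 2; half tied to quarter (half + quarter) = 12; half = 8; sixteenth = 1; dotted quarter = 6.
Adding: 8 + 3 + 1 + 6 + 3 + 2 + 12 + 8 + 1 + 6 = 50 sixteenth notes.

50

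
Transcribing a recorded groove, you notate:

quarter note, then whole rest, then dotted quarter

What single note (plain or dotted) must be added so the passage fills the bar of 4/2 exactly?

The bar of 4/2 = 16 eighth notes.
Express everything in eighth notes: quarter note = 2; whole rest = 8; dotted quarter = 3.
Altogether 2 + 8 + 3 = 13.
Remaining: 16 − 13 = 3 eighth notes, which is a dotted quarter note.

dotted quarter note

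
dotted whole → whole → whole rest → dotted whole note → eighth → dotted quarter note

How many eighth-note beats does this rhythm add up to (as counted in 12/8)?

One eighth-note beat = 2 sixteenth notes.
Each duration in sixteenth notes: dotted whole = 24; whole = 16; whole rest = 16; dotted whole note = 24; eighth = 2; dotted quarter note = 6.
Total: 24 + 16 + 16 + 24 + 2 + 6 = 88.
88 ÷ 2 = 44 beats.

44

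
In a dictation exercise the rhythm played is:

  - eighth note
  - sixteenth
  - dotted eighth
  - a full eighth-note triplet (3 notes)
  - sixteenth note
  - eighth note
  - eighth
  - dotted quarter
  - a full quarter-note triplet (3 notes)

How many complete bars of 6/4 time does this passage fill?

1

One bar of 6/4 = 24 sixteenth notes.
Working in sixteenth notes: eighth note = 2; sixteenth = 1; dotted eighth = 3; a full eighth-note triplet (3 notes) (three triplet eighths span one quarter) = 4; sixteenth note = 1; eighth note = 2; eighth = 2; dotted quarter = 6; a full quarter-note triplet (3 notes) (three triplet quarters span one half) = 8.
Total: 2 + 1 + 3 + 4 + 1 + 2 + 2 + 6 + 8 = 29.
29 ÷ 24 = 1 complete bar with 5 left over.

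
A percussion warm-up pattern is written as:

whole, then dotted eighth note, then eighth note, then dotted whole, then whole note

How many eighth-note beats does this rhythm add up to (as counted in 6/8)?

30.5

One eighth-note beat = 2 sixteenth notes.
In sixteenth notes: whole = 16; dotted eighth note = 3; eighth note = 2; dotted whole = 24; whole note = 16.
Sum: 16 + 3 + 2 + 24 + 16 = 61.
61 ÷ 2 = 30.5 beats.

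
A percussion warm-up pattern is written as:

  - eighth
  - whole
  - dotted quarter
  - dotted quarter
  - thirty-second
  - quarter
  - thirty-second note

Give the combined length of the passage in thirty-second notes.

Express everything in thirty-second notes: eighth = 4; whole = 32; dotted quarter = 12; dotted quarter = 12; thirty-second = 1; quarter = 8; thirty-second note = 1.
Sum: 4 + 32 + 12 + 12 + 1 + 8 + 1 = 70 thirty-second notes.

70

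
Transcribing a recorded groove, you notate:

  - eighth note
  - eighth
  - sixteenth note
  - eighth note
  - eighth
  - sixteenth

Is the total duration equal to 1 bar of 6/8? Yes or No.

No

One bar of 6/8 = 12 sixteenth notes.
Each duration in sixteenth notes: eighth note = 2; eighth = 2; sixteenth note = 1; eighth note = 2; eighth = 2; sixteenth = 1.
Adding: 2 + 2 + 1 + 2 + 2 + 1 = 10.
10 falls short of 12, so the answer is No.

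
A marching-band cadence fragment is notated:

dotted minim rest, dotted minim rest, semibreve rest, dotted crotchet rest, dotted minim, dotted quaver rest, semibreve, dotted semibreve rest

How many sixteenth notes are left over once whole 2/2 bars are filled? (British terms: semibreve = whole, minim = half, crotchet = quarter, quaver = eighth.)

5

One bar of 2/2 = 16 sixteenth notes.
Each duration in sixteenth notes: dotted minim rest = 12; dotted minim rest = 12; semibreve rest = 16; dotted crotchet rest = 6; dotted minim = 12; dotted quaver rest = 3; semibreve = 16; dotted semibreve rest = 24.
Altogether 12 + 12 + 16 + 6 + 12 + 3 + 16 + 24 = 101.
101 ÷ 16 = 6 complete bars with 5 sixteenth notes remaining.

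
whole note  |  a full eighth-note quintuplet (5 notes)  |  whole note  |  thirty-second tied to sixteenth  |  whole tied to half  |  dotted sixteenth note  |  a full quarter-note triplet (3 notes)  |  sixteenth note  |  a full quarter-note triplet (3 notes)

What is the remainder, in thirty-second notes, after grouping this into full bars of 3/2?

24

One bar of 3/2 = 48 thirty-second notes.
Express everything in thirty-second notes: whole note = 32; a full eighth-note quintuplet (5 notes) (five quintuplet eighths span one half) = 16; whole note = 32; thirty-second tied to sixteenth (thirty-second + sixteenth) = 3; whole tied to half (whole + half) = 48; dotted sixteenth note = 3; a full quarter-note triplet (3 notes) (three triplet quarters span one half) = 16; sixteenth note = 2; a full quarter-note triplet (3 notes) (three triplet quarters span one half) = 16.
Adding: 32 + 16 + 32 + 3 + 48 + 3 + 16 + 2 + 16 = 168.
168 ÷ 48 = 3 complete bars with 24 thirty-second notes remaining.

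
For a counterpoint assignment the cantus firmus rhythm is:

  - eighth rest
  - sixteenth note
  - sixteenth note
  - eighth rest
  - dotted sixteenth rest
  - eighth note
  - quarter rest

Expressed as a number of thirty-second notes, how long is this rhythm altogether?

27

Express everything in thirty-second notes: eighth rest = 4; sixteenth note = 2; sixteenth note = 2; eighth rest = 4; dotted sixteenth rest = 3; eighth note = 4; quarter rest = 8.
Altogether 4 + 2 + 2 + 4 + 3 + 4 + 8 = 27 thirty-second notes.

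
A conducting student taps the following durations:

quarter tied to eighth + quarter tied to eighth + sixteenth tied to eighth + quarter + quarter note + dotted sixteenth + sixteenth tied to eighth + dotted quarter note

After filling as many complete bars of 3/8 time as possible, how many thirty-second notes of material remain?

One bar of 3/8 = 12 thirty-second notes.
Convert each value to thirty-second notes: quarter tied to eighth (quarter + eighth) = 12; quarter tied to eighth (quarter + eighth) = 12; sixteenth tied to eighth (sixteenth + eighth) = 6; quarter = 8; quarter note = 8; dotted sixteenth = 3; sixteenth tied to eighth (sixteenth + eighth) = 6; dotted quarter note = 12.
Total: 12 + 12 + 6 + 8 + 8 + 3 + 6 + 12 = 67.
67 ÷ 12 = 5 complete bars with 7 thirty-second notes remaining.

7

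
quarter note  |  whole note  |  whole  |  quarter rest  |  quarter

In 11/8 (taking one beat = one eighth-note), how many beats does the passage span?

One eighth-note beat = 2 sixteenth notes.
Convert each value to sixteenth notes: quarter note = 4; whole note = 16; whole = 16; quarter rest = 4; quarter = 4.
Total: 4 + 16 + 16 + 4 + 4 = 44.
44 ÷ 2 = 22 beats.

22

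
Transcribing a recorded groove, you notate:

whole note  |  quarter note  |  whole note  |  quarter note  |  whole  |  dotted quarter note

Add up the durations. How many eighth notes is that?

31

Working in eighth notes: whole note = 8; quarter note = 2; whole note = 8; quarter note = 2; whole = 8; dotted quarter note = 3.
Sum: 8 + 2 + 8 + 2 + 8 + 3 = 31 eighth notes.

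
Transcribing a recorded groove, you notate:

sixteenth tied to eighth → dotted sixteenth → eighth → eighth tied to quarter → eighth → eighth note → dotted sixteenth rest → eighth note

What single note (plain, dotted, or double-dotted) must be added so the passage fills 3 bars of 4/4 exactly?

3 bars of 4/4 = 96 thirty-second notes.
Each duration in thirty-second notes: sixteenth tied to eighth (sixteenth + eighth) = 6; dotted sixteenth = 3; eighth = 4; eighth tied to quarter (eighth + quarter) = 12; eighth = 4; eighth note = 4; dotted sixteenth rest = 3; eighth note = 4.
Adding: 6 + 3 + 4 + 12 + 4 + 4 + 3 + 4 = 40.
Remaining: 96 − 40 = 56 thirty-second notes, which is a double-dotted whole note.

double-dotted whole note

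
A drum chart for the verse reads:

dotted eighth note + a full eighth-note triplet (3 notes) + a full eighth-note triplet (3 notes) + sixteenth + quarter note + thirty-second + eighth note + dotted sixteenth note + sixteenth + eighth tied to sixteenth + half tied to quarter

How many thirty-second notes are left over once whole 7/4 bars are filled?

16

One bar of 7/4 = 56 thirty-second notes.
Express everything in thirty-second notes: dotted eighth note = 6; a full eighth-note triplet (3 notes) (three triplet eighths span one quarter) = 8; a full eighth-note triplet (3 notes) (three triplet eighths span one quarter) = 8; sixteenth = 2; quarter note = 8; thirty-second = 1; eighth note = 4; dotted sixteenth note = 3; sixteenth = 2; eighth tied to sixteenth (eighth + sixteenth) = 6; half tied to quarter (half + quarter) = 24.
Adding: 6 + 8 + 8 + 2 + 8 + 1 + 4 + 3 + 2 + 6 + 24 = 72.
72 ÷ 56 = 1 complete bar with 16 thirty-second notes remaining.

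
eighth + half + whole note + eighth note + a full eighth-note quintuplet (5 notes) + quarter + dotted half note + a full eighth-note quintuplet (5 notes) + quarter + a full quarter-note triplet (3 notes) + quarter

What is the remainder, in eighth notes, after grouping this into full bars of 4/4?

6

One bar of 4/4 = 8 eighth notes.
Each duration in eighth notes: eighth = 1; half = 4; whole note = 8; eighth note = 1; a full eighth-note quintuplet (5 notes) (five quintuplet eighths span one half) = 4; quarter = 2; dotted half note = 6; a full eighth-note quintuplet (5 notes) (five quintuplet eighths span one half) = 4; quarter = 2; a full quarter-note triplet (3 notes) (three triplet quarters span one half) = 4; quarter = 2.
Total: 1 + 4 + 8 + 1 + 4 + 2 + 6 + 4 + 2 + 4 + 2 = 38.
38 ÷ 8 = 4 complete bars with 6 eighth notes remaining.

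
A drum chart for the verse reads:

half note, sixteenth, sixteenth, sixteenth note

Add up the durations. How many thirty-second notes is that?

Each duration in thirty-second notes: half note = 16; sixteenth = 2; sixteenth = 2; sixteenth note = 2.
Adding: 16 + 2 + 2 + 2 = 22 thirty-second notes.

22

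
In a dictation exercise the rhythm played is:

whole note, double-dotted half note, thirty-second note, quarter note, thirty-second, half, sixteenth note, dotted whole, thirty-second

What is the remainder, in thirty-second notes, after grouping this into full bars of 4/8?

9

One bar of 4/8 = 16 thirty-second notes.
In thirty-second notes: whole note = 32; double-dotted half note = 28; thirty-second note = 1; quarter note = 8; thirty-second = 1; half = 16; sixteenth note = 2; dotted whole = 48; thirty-second = 1.
Total: 32 + 28 + 1 + 8 + 1 + 16 + 2 + 48 + 1 = 137.
137 ÷ 16 = 8 complete bars with 9 thirty-second notes remaining.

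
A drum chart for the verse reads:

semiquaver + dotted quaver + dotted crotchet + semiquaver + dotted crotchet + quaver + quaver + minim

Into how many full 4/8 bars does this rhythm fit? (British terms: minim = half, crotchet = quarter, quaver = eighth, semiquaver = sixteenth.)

3

One bar of 4/8 = 8 sixteenth notes.
Express everything in sixteenth notes: semiquaver = 1; dotted quaver = 3; dotted crotchet = 6; semiquaver = 1; dotted crotchet = 6; quaver = 2; quaver = 2; minim = 8.
Sum: 1 + 3 + 6 + 1 + 6 + 2 + 2 + 8 = 29.
29 ÷ 8 = 3 complete bars with 5 left over.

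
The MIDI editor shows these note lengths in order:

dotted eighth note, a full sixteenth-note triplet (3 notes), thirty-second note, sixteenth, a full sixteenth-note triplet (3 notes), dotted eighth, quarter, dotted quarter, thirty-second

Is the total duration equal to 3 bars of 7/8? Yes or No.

One bar of 7/8 = 28 thirty-second notes, so 3 bars = 84.
Each duration in thirty-second notes: dotted eighth note = 6; a full sixteenth-note triplet (3 notes) (three triplet sixteenths span one eighth) = 4; thirty-second note = 1; sixteenth = 2; a full sixteenth-note triplet (3 notes) (three triplet sixteenths span one eighth) = 4; dotted eighth = 6; quarter = 8; dotted quarter = 12; thirty-second = 1.
Adding: 6 + 4 + 1 + 2 + 4 + 6 + 8 + 12 + 1 = 44.
44 falls short of 84, so the answer is No.

No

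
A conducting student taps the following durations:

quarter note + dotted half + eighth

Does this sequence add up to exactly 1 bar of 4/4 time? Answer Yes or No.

No

One bar of 4/4 = 8 eighth notes.
Working in eighth notes: quarter note = 2; dotted half = 6; eighth = 1.
Adding: 2 + 6 + 1 = 9.
9 exceeds 8, so the answer is No.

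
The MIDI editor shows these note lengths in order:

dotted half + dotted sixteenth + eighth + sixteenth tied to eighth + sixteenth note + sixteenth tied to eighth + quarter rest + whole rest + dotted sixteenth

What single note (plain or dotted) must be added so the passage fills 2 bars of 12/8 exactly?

2 bars of 12/8 = 96 thirty-second notes.
In thirty-second notes: dotted half = 24; dotted sixteenth = 3; eighth = 4; sixteenth tied to eighth (sixteenth + eighth) = 6; sixteenth note = 2; sixteenth tied to eighth (sixteenth + eighth) = 6; quarter rest = 8; whole rest = 32; dotted sixteenth = 3.
Adding: 24 + 3 + 4 + 6 + 2 + 6 + 8 + 32 + 3 = 88.
Remaining: 96 − 88 = 8 thirty-second notes, which is a quarter note.

quarter note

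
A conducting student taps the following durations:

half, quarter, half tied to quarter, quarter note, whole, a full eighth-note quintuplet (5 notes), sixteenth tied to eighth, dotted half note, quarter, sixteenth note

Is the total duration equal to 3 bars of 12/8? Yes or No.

One bar of 12/8 = 24 sixteenth notes, so 3 bars = 72.
In sixteenth notes: half = 8; quarter = 4; half tied to quarter (half + quarter) = 12; quarter note = 4; whole = 16; a full eighth-note quintuplet (5 notes) (five quintuplet eighths span one half) = 8; sixteenth tied to eighth (sixteenth + eighth) = 3; dotted half note = 12; quarter = 4; sixteenth note = 1.
Adding: 8 + 4 + 12 + 4 + 16 + 8 + 3 + 12 + 4 + 1 = 72.
72 equals 72, so the answer is Yes.

Yes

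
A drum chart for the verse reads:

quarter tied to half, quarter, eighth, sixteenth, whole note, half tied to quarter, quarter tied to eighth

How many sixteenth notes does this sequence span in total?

53

Working in sixteenth notes: quarter tied to half (quarter + half) = 12; quarter = 4; eighth = 2; sixteenth = 1; whole note = 16; half tied to quarter (half + quarter) = 12; quarter tied to eighth (quarter + eighth) = 6.
Sum: 12 + 4 + 2 + 1 + 16 + 12 + 6 = 53 sixteenth notes.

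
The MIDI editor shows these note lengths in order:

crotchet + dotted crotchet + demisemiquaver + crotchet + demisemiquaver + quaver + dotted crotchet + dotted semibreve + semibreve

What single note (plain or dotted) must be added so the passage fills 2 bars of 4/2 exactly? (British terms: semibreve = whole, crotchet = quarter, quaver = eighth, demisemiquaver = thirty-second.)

sixteenth note

2 bars of 4/2 = 128 thirty-second notes.
In thirty-second notes: crotchet = 8; dotted crotchet = 12; demisemiquaver = 1; crotchet = 8; demisemiquaver = 1; quaver = 4; dotted crotchet = 12; dotted semibreve = 48; semibreve = 32.
Total: 8 + 12 + 1 + 8 + 1 + 4 + 12 + 48 + 32 = 126.
Remaining: 128 − 126 = 2 thirty-second notes, which is a sixteenth note.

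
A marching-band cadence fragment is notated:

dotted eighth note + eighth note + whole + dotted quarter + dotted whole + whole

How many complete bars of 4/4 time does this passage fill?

4

One bar of 4/4 = 16 sixteenth notes.
Express everything in sixteenth notes: dotted eighth note = 3; eighth note = 2; whole = 16; dotted quarter = 6; dotted whole = 24; whole = 16.
Altogether 3 + 2 + 16 + 6 + 24 + 16 = 67.
67 ÷ 16 = 4 complete bars with 3 left over.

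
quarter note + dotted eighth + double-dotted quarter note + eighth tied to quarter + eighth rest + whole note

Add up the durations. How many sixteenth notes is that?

38

Convert each value to sixteenth notes: quarter note = 4; dotted eighth = 3; double-dotted quarter note = 7; eighth tied to quarter (eighth + quarter) = 6; eighth rest = 2; whole note = 16.
Altogether 4 + 3 + 7 + 6 + 2 + 16 = 38 sixteenth notes.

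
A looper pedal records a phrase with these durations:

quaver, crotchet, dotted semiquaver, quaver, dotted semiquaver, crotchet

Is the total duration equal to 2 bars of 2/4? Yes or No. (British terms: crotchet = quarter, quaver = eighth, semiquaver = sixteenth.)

No

One bar of 2/4 = 16 thirty-second notes, so 2 bars = 32.
In thirty-second notes: quaver = 4; crotchet = 8; dotted semiquaver = 3; quaver = 4; dotted semiquaver = 3; crotchet = 8.
Total: 4 + 8 + 3 + 4 + 3 + 8 = 30.
30 falls short of 32, so the answer is No.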